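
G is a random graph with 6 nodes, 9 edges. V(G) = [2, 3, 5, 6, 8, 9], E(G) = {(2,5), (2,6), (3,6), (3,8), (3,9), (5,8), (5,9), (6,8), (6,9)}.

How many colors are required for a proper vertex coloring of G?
χ(G) = 3

Clique number ω(G) = 3 (lower bound: χ ≥ ω).
The clique on [3, 6, 8] has size 3, forcing χ ≥ 3, and the coloring below uses 3 colors, so χ(G) = 3.
A valid 3-coloring: color 1: [5, 6]; color 2: [2, 3]; color 3: [8, 9].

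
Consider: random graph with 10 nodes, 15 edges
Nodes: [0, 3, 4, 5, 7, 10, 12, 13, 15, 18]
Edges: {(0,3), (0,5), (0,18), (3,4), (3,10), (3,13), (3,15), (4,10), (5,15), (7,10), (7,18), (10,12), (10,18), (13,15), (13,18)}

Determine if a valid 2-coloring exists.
The clique on vertices [3, 4, 10] has size 3 > 2, so it alone needs 3 colors.

No, G is not 2-colorable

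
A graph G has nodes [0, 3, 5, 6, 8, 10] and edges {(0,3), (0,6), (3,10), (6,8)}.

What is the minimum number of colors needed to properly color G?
Clique number ω(G) = 2 (lower bound: χ ≥ ω).
The graph is bipartite (no odd cycle), so 2 colors suffice: χ(G) = 2.
A valid 2-coloring: color 1: [3, 5, 6]; color 2: [0, 8, 10].

χ(G) = 2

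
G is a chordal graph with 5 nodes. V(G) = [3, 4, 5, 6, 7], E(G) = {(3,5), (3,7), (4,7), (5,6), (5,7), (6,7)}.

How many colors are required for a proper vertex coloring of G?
χ(G) = 3

Clique number ω(G) = 3 (lower bound: χ ≥ ω).
The clique on [3, 5, 7] has size 3, forcing χ ≥ 3, and the coloring below uses 3 colors, so χ(G) = 3.
A valid 3-coloring: color 1: [7]; color 2: [4, 5]; color 3: [3, 6].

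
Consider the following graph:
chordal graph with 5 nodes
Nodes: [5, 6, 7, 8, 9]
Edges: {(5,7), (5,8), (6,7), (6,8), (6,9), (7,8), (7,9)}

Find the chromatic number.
χ(G) = 3

Clique number ω(G) = 3 (lower bound: χ ≥ ω).
The clique on [5, 7, 8] has size 3, forcing χ ≥ 3, and the coloring below uses 3 colors, so χ(G) = 3.
A valid 3-coloring: color 1: [7]; color 2: [5, 6]; color 3: [8, 9].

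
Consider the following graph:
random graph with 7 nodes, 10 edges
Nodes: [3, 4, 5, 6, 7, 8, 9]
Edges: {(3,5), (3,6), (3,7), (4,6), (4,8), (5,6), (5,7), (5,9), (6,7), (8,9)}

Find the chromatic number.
χ(G) = 4

Clique number ω(G) = 4 (lower bound: χ ≥ ω).
The clique on [3, 5, 6, 7] has size 4, forcing χ ≥ 4, and the coloring below uses 4 colors, so χ(G) = 4.
A valid 4-coloring: color 1: [6, 9]; color 2: [5, 8]; color 3: [3, 4]; color 4: [7].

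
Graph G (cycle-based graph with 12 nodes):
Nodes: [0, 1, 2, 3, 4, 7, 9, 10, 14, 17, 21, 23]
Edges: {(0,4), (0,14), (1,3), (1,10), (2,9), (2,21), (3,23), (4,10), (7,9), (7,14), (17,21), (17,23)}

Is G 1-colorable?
No, G is not 1-colorable

Edge (0,4) forces its endpoints to differ, so 1 color is not enough.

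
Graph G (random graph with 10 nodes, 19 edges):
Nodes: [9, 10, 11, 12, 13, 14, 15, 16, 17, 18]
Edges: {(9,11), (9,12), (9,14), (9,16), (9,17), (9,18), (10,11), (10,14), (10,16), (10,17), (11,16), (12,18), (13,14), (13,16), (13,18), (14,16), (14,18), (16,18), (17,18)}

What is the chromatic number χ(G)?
Clique number ω(G) = 4 (lower bound: χ ≥ ω).
The clique on [9, 14, 16, 18] has size 4, forcing χ ≥ 4, and the coloring below uses 4 colors, so χ(G) = 4.
A valid 4-coloring: color 1: [10, 15, 18]; color 2: [12, 16, 17]; color 3: [9, 13]; color 4: [11, 14].

χ(G) = 4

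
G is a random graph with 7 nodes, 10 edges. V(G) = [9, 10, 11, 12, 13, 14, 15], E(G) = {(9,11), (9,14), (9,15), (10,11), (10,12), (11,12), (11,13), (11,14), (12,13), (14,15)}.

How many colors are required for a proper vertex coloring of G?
χ(G) = 3

Clique number ω(G) = 3 (lower bound: χ ≥ ω).
The clique on [9, 11, 14] has size 3, forcing χ ≥ 3, and the coloring below uses 3 colors, so χ(G) = 3.
A valid 3-coloring: color 1: [11, 15]; color 2: [9, 12]; color 3: [10, 13, 14].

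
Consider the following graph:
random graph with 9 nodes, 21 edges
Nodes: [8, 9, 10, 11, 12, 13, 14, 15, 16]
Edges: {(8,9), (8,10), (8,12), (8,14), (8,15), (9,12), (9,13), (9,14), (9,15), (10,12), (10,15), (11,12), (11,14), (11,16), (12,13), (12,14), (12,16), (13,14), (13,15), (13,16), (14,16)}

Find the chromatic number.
χ(G) = 4

Clique number ω(G) = 4 (lower bound: χ ≥ ω).
The clique on [11, 12, 14, 16] has size 4, forcing χ ≥ 4, and the coloring below uses 4 colors, so χ(G) = 4.
A valid 4-coloring: color 1: [12, 15]; color 2: [10, 14]; color 3: [9, 16]; color 4: [8, 11, 13].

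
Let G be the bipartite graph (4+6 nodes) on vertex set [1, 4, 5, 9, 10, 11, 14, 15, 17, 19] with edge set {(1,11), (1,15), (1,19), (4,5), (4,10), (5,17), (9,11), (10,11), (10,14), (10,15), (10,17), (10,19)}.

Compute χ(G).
χ(G) = 2

Clique number ω(G) = 2 (lower bound: χ ≥ ω).
The graph is bipartite (no odd cycle), so 2 colors suffice: χ(G) = 2.
A valid 2-coloring: color 1: [1, 5, 9, 10]; color 2: [4, 11, 14, 15, 17, 19].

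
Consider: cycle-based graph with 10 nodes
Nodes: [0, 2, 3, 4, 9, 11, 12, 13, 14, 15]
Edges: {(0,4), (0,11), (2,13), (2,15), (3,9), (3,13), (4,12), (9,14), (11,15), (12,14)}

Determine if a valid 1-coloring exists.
Edge (0,11) forces its endpoints to differ, so 1 color is not enough.

No, G is not 1-colorable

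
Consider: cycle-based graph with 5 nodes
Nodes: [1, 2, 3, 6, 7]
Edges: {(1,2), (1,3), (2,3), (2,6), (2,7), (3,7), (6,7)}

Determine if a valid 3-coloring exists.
Yes, G is 3-colorable

A valid 3-coloring: color 1: [2]; color 2: [1, 7]; color 3: [3, 6].
(χ(G) = 3 ≤ 3.)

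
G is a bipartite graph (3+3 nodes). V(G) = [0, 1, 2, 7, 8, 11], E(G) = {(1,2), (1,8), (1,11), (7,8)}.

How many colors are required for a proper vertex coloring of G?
χ(G) = 2

Clique number ω(G) = 2 (lower bound: χ ≥ ω).
The graph is bipartite (no odd cycle), so 2 colors suffice: χ(G) = 2.
A valid 2-coloring: color 1: [0, 1, 7]; color 2: [2, 8, 11].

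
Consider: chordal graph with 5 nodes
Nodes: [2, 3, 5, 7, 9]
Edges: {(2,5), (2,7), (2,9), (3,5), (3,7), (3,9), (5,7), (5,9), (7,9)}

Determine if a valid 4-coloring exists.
A valid 4-coloring: color 1: [9]; color 2: [5]; color 3: [7]; color 4: [2, 3].
(χ(G) = 4 ≤ 4.)

Yes, G is 4-colorable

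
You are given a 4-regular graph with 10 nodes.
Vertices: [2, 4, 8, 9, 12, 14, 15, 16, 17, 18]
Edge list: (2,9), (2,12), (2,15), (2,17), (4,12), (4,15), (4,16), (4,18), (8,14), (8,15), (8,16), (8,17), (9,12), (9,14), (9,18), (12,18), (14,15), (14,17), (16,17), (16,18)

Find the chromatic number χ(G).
χ(G) = 4

Clique number ω(G) = 3 (lower bound: χ ≥ ω).
Suppose a proper 3-coloring c exists. The clique [2, 9, 12] takes 3 distinct colors; by symmetry let c(2) = 1, c(9) = 2, c(12) = 3.
- Vertex 18: neighbors [9, 12] already have colors [2, 3] ⇒ c(18) = 1.
- Vertex 4: neighbors [18, 12] already have colors [1, 3] ⇒ c(4) = 2.
- Vertex 15: neighbors [2, 4] already have colors [1, 2] ⇒ c(15) = 3.
- Vertex 14: neighbors [9, 15] already have colors [2, 3] ⇒ c(14) = 1.
- Vertex 8: neighbors [14, 15] already have colors [1, 3] ⇒ c(8) = 2.
- Vertex 16: neighbors [18, 4] already have colors [1, 2] ⇒ c(16) = 3.
- Vertex 17: neighbors [2, 8, 16] already have colors [1, 2, 3] — all 3 colors blocked. Contradiction.
The forced assignments end in a contradiction, so G has no proper 3-coloring (χ ≥ 4).
The coloring below uses 4 colors, so χ(G) = 4.
A valid 4-coloring: color 1: [12, 14, 16]; color 2: [15, 17, 18]; color 3: [2, 4, 8]; color 4: [9].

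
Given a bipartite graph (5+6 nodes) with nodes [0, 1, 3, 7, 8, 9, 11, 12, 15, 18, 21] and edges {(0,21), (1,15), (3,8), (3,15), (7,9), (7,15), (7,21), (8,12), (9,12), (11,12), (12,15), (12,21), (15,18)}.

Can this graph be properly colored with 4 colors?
Yes, G is 4-colorable

A valid 4-coloring: color 1: [8, 9, 11, 15, 21]; color 2: [0, 1, 3, 7, 12, 18].
(χ(G) = 2 ≤ 4.)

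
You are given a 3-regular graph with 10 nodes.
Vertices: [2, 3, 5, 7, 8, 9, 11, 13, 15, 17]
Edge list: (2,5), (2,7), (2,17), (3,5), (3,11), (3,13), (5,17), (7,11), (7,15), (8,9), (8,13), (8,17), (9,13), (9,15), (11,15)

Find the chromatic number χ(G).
χ(G) = 3

Clique number ω(G) = 3 (lower bound: χ ≥ ω).
The clique on [2, 5, 17] has size 3, forcing χ ≥ 3, and the coloring below uses 3 colors, so χ(G) = 3.
A valid 3-coloring: color 1: [3, 7, 9, 17]; color 2: [5, 8, 15]; color 3: [2, 11, 13].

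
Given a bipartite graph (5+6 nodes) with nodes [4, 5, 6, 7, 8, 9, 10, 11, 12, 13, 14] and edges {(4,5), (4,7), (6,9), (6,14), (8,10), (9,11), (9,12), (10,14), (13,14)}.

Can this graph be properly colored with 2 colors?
A valid 2-coloring: color 1: [4, 8, 9, 14]; color 2: [5, 6, 7, 10, 11, 12, 13].
(χ(G) = 2 ≤ 2.)

Yes, G is 2-colorable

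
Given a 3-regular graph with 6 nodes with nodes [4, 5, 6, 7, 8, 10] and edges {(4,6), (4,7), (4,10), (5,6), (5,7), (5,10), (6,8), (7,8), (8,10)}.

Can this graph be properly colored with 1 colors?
Edge (8,10) forces its endpoints to differ, so 1 color is not enough.

No, G is not 1-colorable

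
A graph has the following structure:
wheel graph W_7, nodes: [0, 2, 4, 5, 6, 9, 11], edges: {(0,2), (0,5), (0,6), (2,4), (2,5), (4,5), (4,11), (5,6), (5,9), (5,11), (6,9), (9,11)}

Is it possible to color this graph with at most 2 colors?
No, G is not 2-colorable

The clique on vertices [0, 2, 5] has size 3 > 2, so it alone needs 3 colors.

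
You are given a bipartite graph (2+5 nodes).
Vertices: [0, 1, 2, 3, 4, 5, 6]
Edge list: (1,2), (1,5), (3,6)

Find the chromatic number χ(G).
Clique number ω(G) = 2 (lower bound: χ ≥ ω).
The graph is bipartite (no odd cycle), so 2 colors suffice: χ(G) = 2.
A valid 2-coloring: color 1: [0, 1, 3, 4]; color 2: [2, 5, 6].

χ(G) = 2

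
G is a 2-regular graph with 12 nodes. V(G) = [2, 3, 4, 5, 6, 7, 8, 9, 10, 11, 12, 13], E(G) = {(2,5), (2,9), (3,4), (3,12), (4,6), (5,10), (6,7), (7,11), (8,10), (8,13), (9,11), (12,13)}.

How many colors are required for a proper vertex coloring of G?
Clique number ω(G) = 2 (lower bound: χ ≥ ω).
The graph is bipartite (no odd cycle), so 2 colors suffice: χ(G) = 2.
A valid 2-coloring: color 1: [4, 5, 7, 8, 9, 12]; color 2: [2, 3, 6, 10, 11, 13].

χ(G) = 2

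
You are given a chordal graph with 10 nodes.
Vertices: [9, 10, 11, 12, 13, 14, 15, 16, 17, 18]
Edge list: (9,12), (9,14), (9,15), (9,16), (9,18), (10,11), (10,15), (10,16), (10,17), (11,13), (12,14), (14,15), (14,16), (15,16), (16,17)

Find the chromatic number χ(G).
χ(G) = 4

Clique number ω(G) = 4 (lower bound: χ ≥ ω).
The clique on [9, 14, 15, 16] has size 4, forcing χ ≥ 4, and the coloring below uses 4 colors, so χ(G) = 4.
A valid 4-coloring: color 1: [11, 12, 16, 18]; color 2: [9, 10, 13]; color 3: [15, 17]; color 4: [14].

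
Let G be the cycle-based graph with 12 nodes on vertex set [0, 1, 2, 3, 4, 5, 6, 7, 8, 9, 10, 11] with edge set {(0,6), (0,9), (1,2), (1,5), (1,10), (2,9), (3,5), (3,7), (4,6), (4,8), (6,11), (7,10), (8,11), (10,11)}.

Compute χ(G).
Clique number ω(G) = 2 (lower bound: χ ≥ ω).
Odd cycle [5, 3, 7, 10, 1] needs 3 colors (χ ≥ 3).
The coloring below uses 3 colors, so χ(G) = 3.
A valid 3-coloring: color 1: [1, 3, 4, 9, 11]; color 2: [2, 5, 6, 8, 10]; color 3: [0, 7].

χ(G) = 3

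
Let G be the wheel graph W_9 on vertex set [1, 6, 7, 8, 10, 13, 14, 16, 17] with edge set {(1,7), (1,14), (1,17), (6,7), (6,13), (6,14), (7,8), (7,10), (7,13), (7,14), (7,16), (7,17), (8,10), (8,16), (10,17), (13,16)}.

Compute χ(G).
Clique number ω(G) = 3 (lower bound: χ ≥ ω).
The clique on [1, 7, 17] has size 3, forcing χ ≥ 3, and the coloring below uses 3 colors, so χ(G) = 3.
A valid 3-coloring: color 1: [7]; color 2: [8, 13, 14, 17]; color 3: [1, 6, 10, 16].

χ(G) = 3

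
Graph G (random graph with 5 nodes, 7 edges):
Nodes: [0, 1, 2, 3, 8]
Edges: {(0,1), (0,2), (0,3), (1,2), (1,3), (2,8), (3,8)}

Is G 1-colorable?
No, G is not 1-colorable

The clique on vertices [0, 1, 2] has size 3 > 1, so it alone needs 3 colors.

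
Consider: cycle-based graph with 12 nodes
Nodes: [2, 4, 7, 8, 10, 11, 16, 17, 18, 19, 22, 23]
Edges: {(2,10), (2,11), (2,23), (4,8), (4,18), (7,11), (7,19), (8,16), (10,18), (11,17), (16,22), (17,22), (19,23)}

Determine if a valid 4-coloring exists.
A valid 4-coloring: color 1: [2, 7, 8, 18, 22]; color 2: [4, 10, 11, 16, 23]; color 3: [17, 19].
(χ(G) = 3 ≤ 4.)

Yes, G is 4-colorable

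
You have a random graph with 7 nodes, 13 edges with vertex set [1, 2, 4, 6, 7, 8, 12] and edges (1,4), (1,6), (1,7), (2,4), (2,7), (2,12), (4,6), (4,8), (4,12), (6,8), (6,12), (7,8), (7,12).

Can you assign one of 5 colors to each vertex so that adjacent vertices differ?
A valid 5-coloring: color 1: [4, 7]; color 2: [2, 6]; color 3: [1, 8, 12].
(χ(G) = 3 ≤ 5.)

Yes, G is 5-colorable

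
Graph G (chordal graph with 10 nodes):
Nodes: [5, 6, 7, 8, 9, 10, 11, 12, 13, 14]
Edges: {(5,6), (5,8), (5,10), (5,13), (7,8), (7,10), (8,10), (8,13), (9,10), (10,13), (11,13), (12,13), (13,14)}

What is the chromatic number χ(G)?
χ(G) = 4

Clique number ω(G) = 4 (lower bound: χ ≥ ω).
The clique on [5, 8, 10, 13] has size 4, forcing χ ≥ 4, and the coloring below uses 4 colors, so χ(G) = 4.
A valid 4-coloring: color 1: [6, 7, 9, 13]; color 2: [10, 11, 12, 14]; color 3: [8]; color 4: [5].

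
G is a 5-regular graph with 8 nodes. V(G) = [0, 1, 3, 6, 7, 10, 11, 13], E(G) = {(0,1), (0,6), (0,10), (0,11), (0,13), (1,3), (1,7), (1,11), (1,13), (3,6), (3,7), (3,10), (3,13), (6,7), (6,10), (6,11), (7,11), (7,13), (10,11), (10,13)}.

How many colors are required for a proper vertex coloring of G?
Clique number ω(G) = 4 (lower bound: χ ≥ ω).
The clique on [0, 6, 10, 11] has size 4, forcing χ ≥ 4, and the coloring below uses 4 colors, so χ(G) = 4.
A valid 4-coloring: color 1: [1, 10]; color 2: [3, 11]; color 3: [0, 7]; color 4: [6, 13].

χ(G) = 4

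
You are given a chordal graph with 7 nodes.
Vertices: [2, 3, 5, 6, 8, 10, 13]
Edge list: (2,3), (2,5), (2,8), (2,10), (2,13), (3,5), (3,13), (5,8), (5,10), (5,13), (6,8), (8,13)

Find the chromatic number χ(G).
χ(G) = 4

Clique number ω(G) = 4 (lower bound: χ ≥ ω).
The clique on [2, 5, 8, 13] has size 4, forcing χ ≥ 4, and the coloring below uses 4 colors, so χ(G) = 4.
A valid 4-coloring: color 1: [2, 6]; color 2: [5]; color 3: [10, 13]; color 4: [3, 8].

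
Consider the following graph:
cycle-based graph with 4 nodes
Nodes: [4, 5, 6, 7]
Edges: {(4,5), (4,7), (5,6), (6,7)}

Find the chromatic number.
χ(G) = 2

Clique number ω(G) = 2 (lower bound: χ ≥ ω).
The graph is bipartite (no odd cycle), so 2 colors suffice: χ(G) = 2.
A valid 2-coloring: color 1: [5, 7]; color 2: [4, 6].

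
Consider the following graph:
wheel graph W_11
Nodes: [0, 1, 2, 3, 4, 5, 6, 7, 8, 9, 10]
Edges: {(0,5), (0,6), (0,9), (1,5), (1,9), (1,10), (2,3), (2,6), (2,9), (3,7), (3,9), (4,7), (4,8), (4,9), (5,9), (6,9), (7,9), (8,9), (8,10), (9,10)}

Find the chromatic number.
χ(G) = 3

Clique number ω(G) = 3 (lower bound: χ ≥ ω).
The clique on [0, 5, 9] has size 3, forcing χ ≥ 3, and the coloring below uses 3 colors, so χ(G) = 3.
A valid 3-coloring: color 1: [9]; color 2: [0, 1, 2, 7, 8]; color 3: [3, 4, 5, 6, 10].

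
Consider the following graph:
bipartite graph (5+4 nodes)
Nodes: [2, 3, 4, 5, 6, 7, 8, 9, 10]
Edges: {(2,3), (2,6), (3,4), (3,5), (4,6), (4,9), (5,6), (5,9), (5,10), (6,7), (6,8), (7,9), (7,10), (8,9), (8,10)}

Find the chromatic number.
χ(G) = 2

Clique number ω(G) = 2 (lower bound: χ ≥ ω).
The graph is bipartite (no odd cycle), so 2 colors suffice: χ(G) = 2.
A valid 2-coloring: color 1: [3, 6, 9, 10]; color 2: [2, 4, 5, 7, 8].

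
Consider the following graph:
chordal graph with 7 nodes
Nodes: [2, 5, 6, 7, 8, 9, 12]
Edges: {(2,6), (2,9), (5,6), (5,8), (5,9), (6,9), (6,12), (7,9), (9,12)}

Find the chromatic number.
Clique number ω(G) = 3 (lower bound: χ ≥ ω).
The clique on [2, 6, 9] has size 3, forcing χ ≥ 3, and the coloring below uses 3 colors, so χ(G) = 3.
A valid 3-coloring: color 1: [8, 9]; color 2: [6, 7]; color 3: [2, 5, 12].

χ(G) = 3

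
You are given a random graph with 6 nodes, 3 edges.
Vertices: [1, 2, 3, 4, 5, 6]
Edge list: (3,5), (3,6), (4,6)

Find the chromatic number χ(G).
χ(G) = 2

Clique number ω(G) = 2 (lower bound: χ ≥ ω).
The graph is bipartite (no odd cycle), so 2 colors suffice: χ(G) = 2.
A valid 2-coloring: color 1: [1, 2, 3, 4]; color 2: [5, 6].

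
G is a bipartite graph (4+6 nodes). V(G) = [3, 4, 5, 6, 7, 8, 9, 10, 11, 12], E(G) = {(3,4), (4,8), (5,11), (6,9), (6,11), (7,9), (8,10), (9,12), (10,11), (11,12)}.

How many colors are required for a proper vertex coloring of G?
Clique number ω(G) = 2 (lower bound: χ ≥ ω).
The graph is bipartite (no odd cycle), so 2 colors suffice: χ(G) = 2.
A valid 2-coloring: color 1: [3, 8, 9, 11]; color 2: [4, 5, 6, 7, 10, 12].

χ(G) = 2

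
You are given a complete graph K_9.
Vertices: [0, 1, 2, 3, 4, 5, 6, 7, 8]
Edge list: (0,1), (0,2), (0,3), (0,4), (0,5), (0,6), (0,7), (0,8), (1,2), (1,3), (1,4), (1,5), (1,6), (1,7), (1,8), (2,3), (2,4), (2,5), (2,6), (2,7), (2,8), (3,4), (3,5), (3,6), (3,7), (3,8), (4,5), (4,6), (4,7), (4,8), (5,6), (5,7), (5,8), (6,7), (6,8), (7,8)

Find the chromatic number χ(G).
Clique number ω(G) = 9 (lower bound: χ ≥ ω).
The clique on [0, 1, 2, 3, 4, 5, 6, 7, 8] has size 9, forcing χ ≥ 9, and the coloring below uses 9 colors, so χ(G) = 9.
A valid 9-coloring: color 1: [8]; color 2: [6]; color 3: [5]; color 4: [0]; color 5: [2]; color 6: [7]; color 7: [4]; color 8: [1]; color 9: [3].

χ(G) = 9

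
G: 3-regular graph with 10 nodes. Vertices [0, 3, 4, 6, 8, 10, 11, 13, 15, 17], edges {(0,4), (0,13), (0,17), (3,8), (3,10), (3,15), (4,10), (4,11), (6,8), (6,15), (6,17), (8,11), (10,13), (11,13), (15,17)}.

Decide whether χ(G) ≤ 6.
A valid 6-coloring: color 1: [3, 4, 6, 13]; color 2: [0, 10, 11, 15]; color 3: [8, 17].
(χ(G) = 3 ≤ 6.)

Yes, G is 6-colorable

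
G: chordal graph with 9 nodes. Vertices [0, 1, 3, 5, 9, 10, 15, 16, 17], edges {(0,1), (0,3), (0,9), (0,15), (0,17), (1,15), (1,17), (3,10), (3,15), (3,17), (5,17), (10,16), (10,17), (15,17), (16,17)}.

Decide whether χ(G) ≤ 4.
A valid 4-coloring: color 1: [9, 17]; color 2: [0, 5, 10]; color 3: [15, 16]; color 4: [1, 3].
(χ(G) = 4 ≤ 4.)

Yes, G is 4-colorable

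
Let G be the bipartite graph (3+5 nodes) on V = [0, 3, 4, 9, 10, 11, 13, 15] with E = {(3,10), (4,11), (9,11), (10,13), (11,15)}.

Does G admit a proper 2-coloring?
Yes, G is 2-colorable

A valid 2-coloring: color 1: [0, 10, 11]; color 2: [3, 4, 9, 13, 15].
(χ(G) = 2 ≤ 2.)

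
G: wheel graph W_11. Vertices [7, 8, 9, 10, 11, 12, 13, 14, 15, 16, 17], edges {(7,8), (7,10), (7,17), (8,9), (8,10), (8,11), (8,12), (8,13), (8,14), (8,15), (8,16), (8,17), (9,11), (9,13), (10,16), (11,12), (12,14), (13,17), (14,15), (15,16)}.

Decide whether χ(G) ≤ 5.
A valid 5-coloring: color 1: [8]; color 2: [7, 11, 13, 14, 16]; color 3: [9, 10, 12, 15, 17].
(χ(G) = 3 ≤ 5.)

Yes, G is 5-colorable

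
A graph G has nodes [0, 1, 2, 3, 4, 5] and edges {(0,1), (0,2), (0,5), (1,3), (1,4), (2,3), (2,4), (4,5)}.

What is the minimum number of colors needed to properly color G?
χ(G) = 2

Clique number ω(G) = 2 (lower bound: χ ≥ ω).
The graph is bipartite (no odd cycle), so 2 colors suffice: χ(G) = 2.
A valid 2-coloring: color 1: [1, 2, 5]; color 2: [0, 3, 4].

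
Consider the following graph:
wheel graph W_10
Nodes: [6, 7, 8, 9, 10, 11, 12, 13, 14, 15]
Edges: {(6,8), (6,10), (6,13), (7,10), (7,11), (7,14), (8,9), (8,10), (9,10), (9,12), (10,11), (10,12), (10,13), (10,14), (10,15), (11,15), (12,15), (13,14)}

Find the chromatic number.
χ(G) = 4

Clique number ω(G) = 3 (lower bound: χ ≥ ω).
Odd cycle [8, 6, 13, 14, 7, 11, 15, 12, 9] needs 3 colors (χ ≥ 3).
Vertex 10 is adjacent to every vertex of [6, 7, 8, 9, 11, 12, 13, 14, 15], which already need 3 colors among themselves, so 10 needs a new color (χ ≥ 4).
The coloring below uses 4 colors, so χ(G) = 4.
A valid 4-coloring: color 1: [10]; color 2: [7, 8, 12, 13]; color 3: [6, 9, 11, 14]; color 4: [15].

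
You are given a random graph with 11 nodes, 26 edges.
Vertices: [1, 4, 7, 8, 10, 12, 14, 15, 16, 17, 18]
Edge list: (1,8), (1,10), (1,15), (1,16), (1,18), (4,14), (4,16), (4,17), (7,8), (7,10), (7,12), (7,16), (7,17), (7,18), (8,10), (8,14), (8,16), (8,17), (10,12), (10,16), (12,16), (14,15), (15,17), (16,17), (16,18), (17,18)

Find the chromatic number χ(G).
χ(G) = 4

Clique number ω(G) = 4 (lower bound: χ ≥ ω).
The clique on [1, 8, 10, 16] has size 4, forcing χ ≥ 4, and the coloring below uses 4 colors, so χ(G) = 4.
A valid 4-coloring: color 1: [15, 16]; color 2: [10, 14, 17]; color 3: [4, 8, 12, 18]; color 4: [1, 7].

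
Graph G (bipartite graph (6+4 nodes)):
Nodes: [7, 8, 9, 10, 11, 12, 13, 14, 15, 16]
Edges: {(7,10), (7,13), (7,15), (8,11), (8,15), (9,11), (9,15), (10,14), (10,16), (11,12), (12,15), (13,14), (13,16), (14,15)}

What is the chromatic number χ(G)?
χ(G) = 2

Clique number ω(G) = 2 (lower bound: χ ≥ ω).
The graph is bipartite (no odd cycle), so 2 colors suffice: χ(G) = 2.
A valid 2-coloring: color 1: [10, 11, 13, 15]; color 2: [7, 8, 9, 12, 14, 16].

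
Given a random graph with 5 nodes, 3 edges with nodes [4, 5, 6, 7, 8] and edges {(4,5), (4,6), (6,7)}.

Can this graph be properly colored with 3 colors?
Yes, G is 3-colorable

A valid 3-coloring: color 1: [5, 6, 8]; color 2: [4, 7].
(χ(G) = 2 ≤ 3.)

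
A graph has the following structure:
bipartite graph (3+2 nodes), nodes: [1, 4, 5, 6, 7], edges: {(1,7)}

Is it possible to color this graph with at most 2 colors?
A valid 2-coloring: color 1: [4, 5, 6, 7]; color 2: [1].
(χ(G) = 2 ≤ 2.)

Yes, G is 2-colorable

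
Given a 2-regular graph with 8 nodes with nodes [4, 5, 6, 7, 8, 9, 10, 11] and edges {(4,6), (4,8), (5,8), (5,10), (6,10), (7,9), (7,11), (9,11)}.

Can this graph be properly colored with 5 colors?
A valid 5-coloring: color 1: [4, 5, 9]; color 2: [7, 8, 10]; color 3: [6, 11].
(χ(G) = 3 ≤ 5.)

Yes, G is 5-colorable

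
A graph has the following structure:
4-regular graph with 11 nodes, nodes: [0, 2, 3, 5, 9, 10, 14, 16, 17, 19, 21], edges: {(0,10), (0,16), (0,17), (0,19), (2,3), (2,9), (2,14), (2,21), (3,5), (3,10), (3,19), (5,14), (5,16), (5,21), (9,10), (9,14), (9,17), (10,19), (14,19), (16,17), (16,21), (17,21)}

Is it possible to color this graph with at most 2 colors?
The clique on vertices [0, 16, 17] has size 3 > 2, so it alone needs 3 colors.

No, G is not 2-colorable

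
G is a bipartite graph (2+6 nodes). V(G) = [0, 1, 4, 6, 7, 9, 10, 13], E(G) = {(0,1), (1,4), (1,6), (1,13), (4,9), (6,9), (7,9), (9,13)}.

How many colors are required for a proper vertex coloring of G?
χ(G) = 2

Clique number ω(G) = 2 (lower bound: χ ≥ ω).
The graph is bipartite (no odd cycle), so 2 colors suffice: χ(G) = 2.
A valid 2-coloring: color 1: [1, 9, 10]; color 2: [0, 4, 6, 7, 13].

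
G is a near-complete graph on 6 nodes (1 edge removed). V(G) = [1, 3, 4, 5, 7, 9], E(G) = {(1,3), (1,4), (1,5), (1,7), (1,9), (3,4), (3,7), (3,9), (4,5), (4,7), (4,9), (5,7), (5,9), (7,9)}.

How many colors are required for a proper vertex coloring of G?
Clique number ω(G) = 5 (lower bound: χ ≥ ω).
The clique on [1, 3, 4, 7, 9] has size 5, forcing χ ≥ 5, and the coloring below uses 5 colors, so χ(G) = 5.
A valid 5-coloring: color 1: [4]; color 2: [7]; color 3: [9]; color 4: [1]; color 5: [3, 5].

χ(G) = 5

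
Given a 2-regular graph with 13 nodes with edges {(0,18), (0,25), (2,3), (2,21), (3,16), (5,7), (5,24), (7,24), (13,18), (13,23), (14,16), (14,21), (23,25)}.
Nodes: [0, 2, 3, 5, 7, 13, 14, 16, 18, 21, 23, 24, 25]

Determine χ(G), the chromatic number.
Clique number ω(G) = 3 (lower bound: χ ≥ ω).
The clique on [5, 7, 24] has size 3, forcing χ ≥ 3, and the coloring below uses 3 colors, so χ(G) = 3.
A valid 3-coloring: color 1: [0, 2, 7, 14, 23]; color 2: [5, 16, 18, 21, 25]; color 3: [3, 13, 24].

χ(G) = 3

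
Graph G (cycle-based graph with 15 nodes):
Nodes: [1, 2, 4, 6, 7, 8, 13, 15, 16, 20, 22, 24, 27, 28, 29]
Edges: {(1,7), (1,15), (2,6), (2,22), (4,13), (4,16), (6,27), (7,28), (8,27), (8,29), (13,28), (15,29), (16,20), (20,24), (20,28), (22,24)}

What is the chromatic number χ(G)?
χ(G) = 3

Clique number ω(G) = 2 (lower bound: χ ≥ ω).
Odd cycle [13, 4, 16, 20, 28] needs 3 colors (χ ≥ 3).
The coloring below uses 3 colors, so χ(G) = 3.
A valid 3-coloring: color 1: [1, 2, 4, 24, 27, 28, 29]; color 2: [6, 7, 8, 13, 15, 20, 22]; color 3: [16].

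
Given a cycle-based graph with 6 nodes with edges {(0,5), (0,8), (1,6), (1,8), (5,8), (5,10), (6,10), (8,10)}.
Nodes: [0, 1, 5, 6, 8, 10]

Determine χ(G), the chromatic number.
Clique number ω(G) = 3 (lower bound: χ ≥ ω).
The clique on [0, 5, 8] has size 3, forcing χ ≥ 3, and the coloring below uses 3 colors, so χ(G) = 3.
A valid 3-coloring: color 1: [6, 8]; color 2: [1, 5]; color 3: [0, 10].

χ(G) = 3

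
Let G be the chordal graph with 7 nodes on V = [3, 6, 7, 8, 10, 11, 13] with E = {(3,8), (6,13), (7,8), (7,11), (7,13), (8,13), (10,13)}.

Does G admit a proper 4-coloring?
A valid 4-coloring: color 1: [3, 11, 13]; color 2: [6, 7, 10]; color 3: [8].
(χ(G) = 3 ≤ 4.)

Yes, G is 4-colorable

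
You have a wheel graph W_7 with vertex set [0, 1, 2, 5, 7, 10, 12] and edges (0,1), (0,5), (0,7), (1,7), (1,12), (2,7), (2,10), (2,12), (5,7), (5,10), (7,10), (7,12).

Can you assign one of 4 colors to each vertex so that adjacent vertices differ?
Yes, G is 4-colorable

A valid 4-coloring: color 1: [7]; color 2: [0, 10, 12]; color 3: [1, 2, 5].
(χ(G) = 3 ≤ 4.)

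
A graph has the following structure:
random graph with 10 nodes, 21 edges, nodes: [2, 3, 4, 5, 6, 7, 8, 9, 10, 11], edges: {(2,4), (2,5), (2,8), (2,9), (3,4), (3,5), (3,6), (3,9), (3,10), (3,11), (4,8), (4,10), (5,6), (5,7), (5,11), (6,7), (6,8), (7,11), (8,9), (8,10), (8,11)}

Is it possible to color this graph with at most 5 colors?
A valid 5-coloring: color 1: [3, 7, 8]; color 2: [2, 6, 10, 11]; color 3: [4, 5, 9].
(χ(G) = 3 ≤ 5.)

Yes, G is 5-colorable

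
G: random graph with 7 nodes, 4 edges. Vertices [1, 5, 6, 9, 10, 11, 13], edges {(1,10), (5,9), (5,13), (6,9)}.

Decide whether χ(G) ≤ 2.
A valid 2-coloring: color 1: [9, 10, 11, 13]; color 2: [1, 5, 6].
(χ(G) = 2 ≤ 2.)

Yes, G is 2-colorable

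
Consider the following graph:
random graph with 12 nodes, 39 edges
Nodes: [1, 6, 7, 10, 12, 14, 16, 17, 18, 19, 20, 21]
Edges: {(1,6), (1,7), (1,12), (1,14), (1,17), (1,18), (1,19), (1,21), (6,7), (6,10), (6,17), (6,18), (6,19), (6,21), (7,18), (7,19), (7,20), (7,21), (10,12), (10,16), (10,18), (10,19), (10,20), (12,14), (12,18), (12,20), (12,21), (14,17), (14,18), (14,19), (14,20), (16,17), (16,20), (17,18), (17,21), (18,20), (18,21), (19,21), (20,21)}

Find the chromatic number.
χ(G) = 5

Clique number ω(G) = 5 (lower bound: χ ≥ ω).
The clique on [1, 6, 17, 18, 21] has size 5, forcing χ ≥ 5, and the coloring below uses 5 colors, so χ(G) = 5.
A valid 5-coloring: color 1: [16, 18, 19]; color 2: [1, 20]; color 3: [10, 14, 21]; color 4: [6, 12]; color 5: [7, 17].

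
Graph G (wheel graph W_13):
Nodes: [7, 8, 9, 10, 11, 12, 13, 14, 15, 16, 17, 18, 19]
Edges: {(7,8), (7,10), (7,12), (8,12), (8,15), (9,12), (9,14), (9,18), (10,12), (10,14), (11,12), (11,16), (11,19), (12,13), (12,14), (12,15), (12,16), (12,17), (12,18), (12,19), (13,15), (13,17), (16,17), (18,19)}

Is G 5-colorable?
A valid 5-coloring: color 1: [12]; color 2: [7, 11, 14, 15, 17, 18]; color 3: [8, 9, 10, 13, 16, 19].
(χ(G) = 3 ≤ 5.)

Yes, G is 5-colorable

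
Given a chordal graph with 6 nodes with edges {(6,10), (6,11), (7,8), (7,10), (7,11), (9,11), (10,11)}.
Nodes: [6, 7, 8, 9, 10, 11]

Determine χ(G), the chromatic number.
Clique number ω(G) = 3 (lower bound: χ ≥ ω).
The clique on [6, 10, 11] has size 3, forcing χ ≥ 3, and the coloring below uses 3 colors, so χ(G) = 3.
A valid 3-coloring: color 1: [8, 11]; color 2: [9, 10]; color 3: [6, 7].

χ(G) = 3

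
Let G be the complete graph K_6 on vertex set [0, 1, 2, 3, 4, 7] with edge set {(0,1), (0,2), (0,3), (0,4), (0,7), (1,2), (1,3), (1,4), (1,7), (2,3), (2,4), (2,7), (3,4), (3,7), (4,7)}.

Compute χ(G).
Clique number ω(G) = 6 (lower bound: χ ≥ ω).
The clique on [0, 1, 2, 3, 4, 7] has size 6, forcing χ ≥ 6, and the coloring below uses 6 colors, so χ(G) = 6.
A valid 6-coloring: color 1: [0]; color 2: [7]; color 3: [4]; color 4: [1]; color 5: [2]; color 6: [3].

χ(G) = 6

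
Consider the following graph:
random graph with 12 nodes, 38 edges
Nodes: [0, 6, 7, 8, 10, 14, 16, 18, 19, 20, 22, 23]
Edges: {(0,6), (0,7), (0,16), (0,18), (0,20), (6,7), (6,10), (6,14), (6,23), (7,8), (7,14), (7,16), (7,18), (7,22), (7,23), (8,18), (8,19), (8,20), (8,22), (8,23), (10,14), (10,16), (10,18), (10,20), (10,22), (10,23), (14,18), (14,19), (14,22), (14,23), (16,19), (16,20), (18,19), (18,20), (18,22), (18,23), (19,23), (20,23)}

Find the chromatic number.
χ(G) = 5

Clique number ω(G) = 4 (lower bound: χ ≥ ω).
Odd cycle [19, 14, 10, 20, 8] needs 3 colors (χ ≥ 3).
Vertex 23 is adjacent to every vertex of [8, 10, 14, 19, 20], which already need 3 colors among themselves, so 23 needs a new color (χ ≥ 4).
Vertex 18 is adjacent to every vertex of [8, 10, 14, 19, 20, 23], which already need 4 colors among themselves, so 18 needs a new color (χ ≥ 5).
The coloring below uses 5 colors, so χ(G) = 5.
A valid 5-coloring: color 1: [6, 16, 18]; color 2: [7, 10, 19]; color 3: [0, 22, 23]; color 4: [14, 20]; color 5: [8].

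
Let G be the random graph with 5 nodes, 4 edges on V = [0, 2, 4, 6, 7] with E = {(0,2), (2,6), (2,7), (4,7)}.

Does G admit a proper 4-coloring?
Yes, G is 4-colorable

A valid 4-coloring: color 1: [2, 4]; color 2: [0, 6, 7].
(χ(G) = 2 ≤ 4.)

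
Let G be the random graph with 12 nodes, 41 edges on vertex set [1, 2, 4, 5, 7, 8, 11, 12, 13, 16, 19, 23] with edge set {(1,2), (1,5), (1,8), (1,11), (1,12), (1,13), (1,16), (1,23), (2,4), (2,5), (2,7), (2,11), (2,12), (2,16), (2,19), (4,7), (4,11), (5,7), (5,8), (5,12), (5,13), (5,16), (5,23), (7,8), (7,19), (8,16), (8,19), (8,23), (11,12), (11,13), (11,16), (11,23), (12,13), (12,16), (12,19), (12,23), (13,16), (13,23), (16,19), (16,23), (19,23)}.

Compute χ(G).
Clique number ω(G) = 6 (lower bound: χ ≥ ω).
The clique on [1, 11, 12, 13, 16, 23] has size 6, forcing χ ≥ 6, and the coloring below uses 6 colors, so χ(G) = 6.
A valid 6-coloring: color 1: [7, 16]; color 2: [2, 23]; color 3: [4, 8, 12]; color 4: [5, 11, 19]; color 5: [1]; color 6: [13].

χ(G) = 6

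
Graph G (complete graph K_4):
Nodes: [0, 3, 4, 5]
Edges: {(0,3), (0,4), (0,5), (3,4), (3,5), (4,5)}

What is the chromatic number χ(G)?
χ(G) = 4

Clique number ω(G) = 4 (lower bound: χ ≥ ω).
The clique on [0, 3, 4, 5] has size 4, forcing χ ≥ 4, and the coloring below uses 4 colors, so χ(G) = 4.
A valid 4-coloring: color 1: [3]; color 2: [0]; color 3: [5]; color 4: [4].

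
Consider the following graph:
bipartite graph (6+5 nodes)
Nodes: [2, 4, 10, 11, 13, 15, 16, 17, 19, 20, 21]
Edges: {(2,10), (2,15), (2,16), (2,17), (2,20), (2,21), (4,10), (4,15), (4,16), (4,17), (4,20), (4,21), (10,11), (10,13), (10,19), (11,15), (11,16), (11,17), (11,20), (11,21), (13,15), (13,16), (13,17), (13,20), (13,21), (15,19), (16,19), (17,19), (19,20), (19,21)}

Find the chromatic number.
Clique number ω(G) = 2 (lower bound: χ ≥ ω).
The graph is bipartite (no odd cycle), so 2 colors suffice: χ(G) = 2.
A valid 2-coloring: color 1: [2, 4, 11, 13, 19]; color 2: [10, 15, 16, 17, 20, 21].

χ(G) = 2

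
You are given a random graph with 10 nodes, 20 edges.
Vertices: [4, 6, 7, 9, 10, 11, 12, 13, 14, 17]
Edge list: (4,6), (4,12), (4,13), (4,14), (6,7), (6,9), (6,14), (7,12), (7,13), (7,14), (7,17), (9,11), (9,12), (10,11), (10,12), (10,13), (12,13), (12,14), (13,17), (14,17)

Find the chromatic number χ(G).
Clique number ω(G) = 3 (lower bound: χ ≥ ω).
The clique on [7, 13, 17] has size 3, forcing χ ≥ 3, and the coloring below uses 3 colors, so χ(G) = 3.
A valid 3-coloring: color 1: [6, 11, 12, 17]; color 2: [9, 13, 14]; color 3: [4, 7, 10].

χ(G) = 3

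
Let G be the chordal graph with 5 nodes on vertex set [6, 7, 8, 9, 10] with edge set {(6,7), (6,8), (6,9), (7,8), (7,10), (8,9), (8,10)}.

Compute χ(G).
χ(G) = 3

Clique number ω(G) = 3 (lower bound: χ ≥ ω).
The clique on [7, 8, 10] has size 3, forcing χ ≥ 3, and the coloring below uses 3 colors, so χ(G) = 3.
A valid 3-coloring: color 1: [8]; color 2: [6, 10]; color 3: [7, 9].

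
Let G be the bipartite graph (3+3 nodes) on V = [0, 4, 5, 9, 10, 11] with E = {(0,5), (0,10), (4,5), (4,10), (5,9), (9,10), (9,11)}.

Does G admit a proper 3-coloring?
A valid 3-coloring: color 1: [0, 4, 9]; color 2: [5, 10, 11].
(χ(G) = 2 ≤ 3.)

Yes, G is 3-colorable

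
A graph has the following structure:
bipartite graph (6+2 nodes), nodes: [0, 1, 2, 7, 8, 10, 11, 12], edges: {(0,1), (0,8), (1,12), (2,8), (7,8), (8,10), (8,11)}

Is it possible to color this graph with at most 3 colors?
A valid 3-coloring: color 1: [1, 8]; color 2: [0, 2, 7, 10, 11, 12].
(χ(G) = 2 ≤ 3.)

Yes, G is 3-colorable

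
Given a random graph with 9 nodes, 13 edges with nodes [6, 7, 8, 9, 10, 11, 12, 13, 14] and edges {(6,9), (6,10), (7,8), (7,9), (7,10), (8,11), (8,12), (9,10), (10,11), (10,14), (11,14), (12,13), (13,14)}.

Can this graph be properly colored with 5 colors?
Yes, G is 5-colorable

A valid 5-coloring: color 1: [8, 10, 13]; color 2: [9, 12, 14]; color 3: [6, 7, 11].
(χ(G) = 3 ≤ 5.)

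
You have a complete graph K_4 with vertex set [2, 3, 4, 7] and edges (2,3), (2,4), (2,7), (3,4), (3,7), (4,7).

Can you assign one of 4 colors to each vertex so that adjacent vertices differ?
Yes, G is 4-colorable

A valid 4-coloring: color 1: [2]; color 2: [7]; color 3: [3]; color 4: [4].
(χ(G) = 4 ≤ 4.)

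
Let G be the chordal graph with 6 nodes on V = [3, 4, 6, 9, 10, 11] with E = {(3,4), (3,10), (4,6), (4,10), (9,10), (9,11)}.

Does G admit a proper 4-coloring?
A valid 4-coloring: color 1: [4, 9]; color 2: [6, 10, 11]; color 3: [3].
(χ(G) = 3 ≤ 4.)

Yes, G is 4-colorable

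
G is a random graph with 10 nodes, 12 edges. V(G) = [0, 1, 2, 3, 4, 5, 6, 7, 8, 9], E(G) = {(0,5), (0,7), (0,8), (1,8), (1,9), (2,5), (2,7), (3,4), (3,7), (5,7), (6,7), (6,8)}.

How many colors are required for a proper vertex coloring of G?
Clique number ω(G) = 3 (lower bound: χ ≥ ω).
The clique on [0, 5, 7] has size 3, forcing χ ≥ 3, and the coloring below uses 3 colors, so χ(G) = 3.
A valid 3-coloring: color 1: [4, 7, 8, 9]; color 2: [0, 1, 2, 3, 6]; color 3: [5].

χ(G) = 3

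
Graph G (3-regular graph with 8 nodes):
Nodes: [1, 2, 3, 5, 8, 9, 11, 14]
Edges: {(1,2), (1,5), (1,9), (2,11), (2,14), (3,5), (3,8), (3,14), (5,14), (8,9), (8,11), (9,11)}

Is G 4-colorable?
A valid 4-coloring: color 1: [1, 3, 11]; color 2: [2, 5, 8]; color 3: [9, 14].
(χ(G) = 3 ≤ 4.)

Yes, G is 4-colorable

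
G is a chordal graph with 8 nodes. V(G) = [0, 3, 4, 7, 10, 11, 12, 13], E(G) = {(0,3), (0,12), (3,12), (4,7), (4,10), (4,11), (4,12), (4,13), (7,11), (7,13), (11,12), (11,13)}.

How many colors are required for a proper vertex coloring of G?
χ(G) = 4

Clique number ω(G) = 4 (lower bound: χ ≥ ω).
The clique on [4, 7, 11, 13] has size 4, forcing χ ≥ 4, and the coloring below uses 4 colors, so χ(G) = 4.
A valid 4-coloring: color 1: [3, 4]; color 2: [7, 10, 12]; color 3: [0, 11]; color 4: [13].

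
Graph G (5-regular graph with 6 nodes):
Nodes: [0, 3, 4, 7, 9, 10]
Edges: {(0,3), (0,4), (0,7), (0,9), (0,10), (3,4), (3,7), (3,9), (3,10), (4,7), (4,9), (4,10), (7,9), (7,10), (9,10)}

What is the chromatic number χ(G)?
χ(G) = 6

Clique number ω(G) = 6 (lower bound: χ ≥ ω).
The clique on [0, 3, 4, 7, 9, 10] has size 6, forcing χ ≥ 6, and the coloring below uses 6 colors, so χ(G) = 6.
A valid 6-coloring: color 1: [0]; color 2: [10]; color 3: [4]; color 4: [9]; color 5: [7]; color 6: [3].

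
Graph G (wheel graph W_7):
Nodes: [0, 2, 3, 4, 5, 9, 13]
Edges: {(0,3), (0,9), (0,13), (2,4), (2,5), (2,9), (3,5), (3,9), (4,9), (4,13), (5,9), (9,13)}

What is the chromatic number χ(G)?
Clique number ω(G) = 3 (lower bound: χ ≥ ω).
The clique on [0, 3, 9] has size 3, forcing χ ≥ 3, and the coloring below uses 3 colors, so χ(G) = 3.
A valid 3-coloring: color 1: [9]; color 2: [2, 3, 13]; color 3: [0, 4, 5].

χ(G) = 3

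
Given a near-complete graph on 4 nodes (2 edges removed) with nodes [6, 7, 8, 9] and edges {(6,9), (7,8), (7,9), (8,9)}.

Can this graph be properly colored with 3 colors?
A valid 3-coloring: color 1: [9]; color 2: [6, 8]; color 3: [7].
(χ(G) = 3 ≤ 3.)

Yes, G is 3-colorable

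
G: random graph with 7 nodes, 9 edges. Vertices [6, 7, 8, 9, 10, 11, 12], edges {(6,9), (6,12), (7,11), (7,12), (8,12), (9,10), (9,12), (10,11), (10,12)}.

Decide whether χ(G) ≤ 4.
A valid 4-coloring: color 1: [11, 12]; color 2: [7, 8, 9]; color 3: [6, 10].
(χ(G) = 3 ≤ 4.)

Yes, G is 4-colorable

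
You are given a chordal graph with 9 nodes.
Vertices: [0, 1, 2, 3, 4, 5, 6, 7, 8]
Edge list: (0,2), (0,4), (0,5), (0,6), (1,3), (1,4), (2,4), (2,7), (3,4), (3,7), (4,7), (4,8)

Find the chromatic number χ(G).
Clique number ω(G) = 3 (lower bound: χ ≥ ω).
The clique on [1, 3, 4] has size 3, forcing χ ≥ 3, and the coloring below uses 3 colors, so χ(G) = 3.
A valid 3-coloring: color 1: [4, 5, 6]; color 2: [0, 1, 7, 8]; color 3: [2, 3].

χ(G) = 3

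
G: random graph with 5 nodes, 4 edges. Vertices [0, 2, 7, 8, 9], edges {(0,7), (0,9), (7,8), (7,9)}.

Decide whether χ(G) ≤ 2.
No, G is not 2-colorable

The clique on vertices [0, 7, 9] has size 3 > 2, so it alone needs 3 colors.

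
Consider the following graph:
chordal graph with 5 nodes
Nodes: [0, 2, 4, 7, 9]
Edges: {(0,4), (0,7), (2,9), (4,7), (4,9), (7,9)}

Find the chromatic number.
Clique number ω(G) = 3 (lower bound: χ ≥ ω).
The clique on [0, 4, 7] has size 3, forcing χ ≥ 3, and the coloring below uses 3 colors, so χ(G) = 3.
A valid 3-coloring: color 1: [2, 4]; color 2: [0, 9]; color 3: [7].

χ(G) = 3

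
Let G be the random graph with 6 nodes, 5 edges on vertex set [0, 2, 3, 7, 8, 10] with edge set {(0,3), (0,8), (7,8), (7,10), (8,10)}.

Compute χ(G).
Clique number ω(G) = 3 (lower bound: χ ≥ ω).
The clique on [7, 8, 10] has size 3, forcing χ ≥ 3, and the coloring below uses 3 colors, so χ(G) = 3.
A valid 3-coloring: color 1: [2, 3, 8]; color 2: [0, 10]; color 3: [7].

χ(G) = 3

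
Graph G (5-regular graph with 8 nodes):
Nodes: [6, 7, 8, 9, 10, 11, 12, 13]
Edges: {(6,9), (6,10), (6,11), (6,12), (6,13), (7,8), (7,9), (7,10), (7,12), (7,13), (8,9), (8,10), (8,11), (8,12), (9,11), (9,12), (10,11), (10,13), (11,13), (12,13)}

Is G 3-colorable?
No, G is not 3-colorable

The clique on vertices [7, 8, 9, 12] has size 4 > 3, so it alone needs 4 colors.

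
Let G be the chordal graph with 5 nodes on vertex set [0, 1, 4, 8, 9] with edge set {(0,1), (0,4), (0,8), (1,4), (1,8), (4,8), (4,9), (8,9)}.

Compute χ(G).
Clique number ω(G) = 4 (lower bound: χ ≥ ω).
The clique on [0, 1, 4, 8] has size 4, forcing χ ≥ 4, and the coloring below uses 4 colors, so χ(G) = 4.
A valid 4-coloring: color 1: [4]; color 2: [8]; color 3: [1, 9]; color 4: [0].

χ(G) = 4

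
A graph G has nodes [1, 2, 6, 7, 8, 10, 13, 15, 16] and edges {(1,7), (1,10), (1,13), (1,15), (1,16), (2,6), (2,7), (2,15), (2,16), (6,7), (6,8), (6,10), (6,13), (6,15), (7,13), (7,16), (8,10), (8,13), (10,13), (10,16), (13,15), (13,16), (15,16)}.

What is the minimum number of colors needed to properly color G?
χ(G) = 4

Clique number ω(G) = 4 (lower bound: χ ≥ ω).
The clique on [6, 8, 10, 13] has size 4, forcing χ ≥ 4, and the coloring below uses 4 colors, so χ(G) = 4.
A valid 4-coloring: color 1: [2, 13]; color 2: [6, 16]; color 3: [7, 10, 15]; color 4: [1, 8].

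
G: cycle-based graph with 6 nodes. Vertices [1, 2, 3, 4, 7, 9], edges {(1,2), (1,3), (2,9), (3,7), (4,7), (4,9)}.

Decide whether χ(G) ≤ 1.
No, G is not 1-colorable

Edge (1,2) forces its endpoints to differ, so 1 color is not enough.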